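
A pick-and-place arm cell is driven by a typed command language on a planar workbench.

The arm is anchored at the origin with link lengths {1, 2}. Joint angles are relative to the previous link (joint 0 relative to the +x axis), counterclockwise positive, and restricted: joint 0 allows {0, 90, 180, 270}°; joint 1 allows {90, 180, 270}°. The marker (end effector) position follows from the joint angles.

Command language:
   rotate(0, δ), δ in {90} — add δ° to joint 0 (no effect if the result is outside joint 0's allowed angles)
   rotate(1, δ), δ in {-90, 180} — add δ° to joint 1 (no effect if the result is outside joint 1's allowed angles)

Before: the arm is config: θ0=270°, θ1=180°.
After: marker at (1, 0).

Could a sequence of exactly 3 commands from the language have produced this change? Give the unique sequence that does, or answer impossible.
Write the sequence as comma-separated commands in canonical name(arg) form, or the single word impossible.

t0: config: θ0=270°, θ1=180°
step 1 (rotate(0, 90)): config: θ0=0°, θ1=180°
step 2 (rotate(0, 90)): config: θ0=90°, θ1=180°
step 3 (rotate(0, 90)): config: θ0=180°, θ1=180°
uniquely the one of 27 3-step routes that fits.

rotate(0, 90), rotate(0, 90), rotate(0, 90)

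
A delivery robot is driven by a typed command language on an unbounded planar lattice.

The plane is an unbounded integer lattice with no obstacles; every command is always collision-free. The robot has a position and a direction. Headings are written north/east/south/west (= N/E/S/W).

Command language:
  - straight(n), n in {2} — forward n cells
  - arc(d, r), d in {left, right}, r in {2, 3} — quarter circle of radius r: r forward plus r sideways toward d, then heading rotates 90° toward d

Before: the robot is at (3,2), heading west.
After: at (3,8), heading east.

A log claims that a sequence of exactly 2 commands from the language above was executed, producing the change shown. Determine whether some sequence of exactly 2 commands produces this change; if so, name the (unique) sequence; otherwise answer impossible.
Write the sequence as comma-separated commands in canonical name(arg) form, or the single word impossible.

arc(right, 3), arc(right, 3)

key: cell and facing (now E) both changed — the 2 commands mix motion and turning
initial: at (3,2), heading west
[1] after arc(right, 3): at (0,5), heading north
[2] after arc(right, 3): at (3,8), heading east
uniquely the one of 25 2-step routes that fits.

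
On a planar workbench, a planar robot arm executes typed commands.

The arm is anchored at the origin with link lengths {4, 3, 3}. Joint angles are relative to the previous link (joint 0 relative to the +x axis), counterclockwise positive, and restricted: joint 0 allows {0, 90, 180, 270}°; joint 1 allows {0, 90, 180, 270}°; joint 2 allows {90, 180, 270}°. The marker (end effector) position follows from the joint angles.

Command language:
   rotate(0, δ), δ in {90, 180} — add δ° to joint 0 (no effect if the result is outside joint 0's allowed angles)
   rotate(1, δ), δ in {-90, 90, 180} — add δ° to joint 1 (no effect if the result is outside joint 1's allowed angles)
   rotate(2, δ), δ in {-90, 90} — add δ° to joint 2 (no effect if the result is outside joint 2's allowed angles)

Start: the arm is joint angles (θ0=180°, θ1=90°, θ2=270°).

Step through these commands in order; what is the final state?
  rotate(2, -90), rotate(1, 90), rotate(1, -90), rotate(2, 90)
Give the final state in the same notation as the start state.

t0: joint angles (θ0=180°, θ1=90°, θ2=270°)
t=1 rotate(2, -90) ⇒ joint angles (θ0=180°, θ1=90°, θ2=180°)
t=2 rotate(1, 90) ⇒ joint angles (θ0=180°, θ1=180°, θ2=180°)
t=3 rotate(1, -90) ⇒ joint angles (θ0=180°, θ1=90°, θ2=180°)
t=4 rotate(2, 90) ⇒ joint angles (θ0=180°, θ1=90°, θ2=270°)

joint angles (θ0=180°, θ1=90°, θ2=270°)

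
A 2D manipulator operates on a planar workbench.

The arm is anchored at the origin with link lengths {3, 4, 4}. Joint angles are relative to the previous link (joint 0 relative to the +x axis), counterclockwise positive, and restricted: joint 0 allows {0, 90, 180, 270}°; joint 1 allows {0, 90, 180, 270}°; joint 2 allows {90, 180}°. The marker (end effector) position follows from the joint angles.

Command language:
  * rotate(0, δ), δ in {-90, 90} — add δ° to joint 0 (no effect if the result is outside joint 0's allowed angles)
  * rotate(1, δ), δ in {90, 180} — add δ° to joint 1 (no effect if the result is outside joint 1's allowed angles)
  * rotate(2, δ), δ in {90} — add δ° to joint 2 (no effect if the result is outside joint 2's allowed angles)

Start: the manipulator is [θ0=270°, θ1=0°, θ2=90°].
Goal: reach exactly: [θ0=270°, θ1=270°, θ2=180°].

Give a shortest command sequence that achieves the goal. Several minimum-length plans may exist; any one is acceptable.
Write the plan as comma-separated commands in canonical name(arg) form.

from: [θ0=270°, θ1=0°, θ2=90°]
step 1 (rotate(1, 90)): [θ0=270°, θ1=90°, θ2=90°]
step 2 (rotate(2, 90)): [θ0=270°, θ1=90°, θ2=180°]
step 3 (rotate(1, 180)): [θ0=270°, θ1=270°, θ2=180°]
minimal: 3 command(s), checked below 3.

rotate(1, 90), rotate(2, 90), rotate(1, 180)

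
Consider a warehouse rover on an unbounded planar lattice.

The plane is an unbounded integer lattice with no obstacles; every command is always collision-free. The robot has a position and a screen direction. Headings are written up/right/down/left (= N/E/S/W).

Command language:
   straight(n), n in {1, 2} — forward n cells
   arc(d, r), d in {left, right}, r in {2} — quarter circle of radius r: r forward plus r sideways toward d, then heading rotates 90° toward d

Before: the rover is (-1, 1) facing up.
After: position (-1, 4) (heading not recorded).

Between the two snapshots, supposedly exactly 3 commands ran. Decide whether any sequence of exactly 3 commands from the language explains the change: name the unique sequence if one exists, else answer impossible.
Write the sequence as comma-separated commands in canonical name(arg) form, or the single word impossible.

start: (-1, 1) facing up
1. straight(1) → (-1, 2) facing up
2. straight(1) → (-1, 3) facing up
3. straight(1) → (-1, 4) facing up
all 64 alternatives checked — unique.

straight(1), straight(1), straight(1)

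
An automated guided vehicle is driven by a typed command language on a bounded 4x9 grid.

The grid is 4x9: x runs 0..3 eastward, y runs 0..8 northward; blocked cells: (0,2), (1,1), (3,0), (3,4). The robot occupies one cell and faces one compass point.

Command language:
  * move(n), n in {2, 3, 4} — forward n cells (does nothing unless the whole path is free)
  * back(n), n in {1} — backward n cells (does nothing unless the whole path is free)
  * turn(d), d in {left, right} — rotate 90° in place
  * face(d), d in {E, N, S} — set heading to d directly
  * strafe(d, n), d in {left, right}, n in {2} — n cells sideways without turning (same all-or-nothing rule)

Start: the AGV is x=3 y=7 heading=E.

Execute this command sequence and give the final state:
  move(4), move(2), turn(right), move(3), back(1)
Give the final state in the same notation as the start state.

t0: x=3 y=7 heading=E
step 1 (move(4)): x=3 y=7 heading=E
step 2 (move(2)): x=3 y=7 heading=E
step 3 (turn(right)): x=3 y=7 heading=S
step 4 (move(3)): x=3 y=7 heading=S
step 5 (back(1)): x=3 y=8 heading=S

x=3 y=8 heading=S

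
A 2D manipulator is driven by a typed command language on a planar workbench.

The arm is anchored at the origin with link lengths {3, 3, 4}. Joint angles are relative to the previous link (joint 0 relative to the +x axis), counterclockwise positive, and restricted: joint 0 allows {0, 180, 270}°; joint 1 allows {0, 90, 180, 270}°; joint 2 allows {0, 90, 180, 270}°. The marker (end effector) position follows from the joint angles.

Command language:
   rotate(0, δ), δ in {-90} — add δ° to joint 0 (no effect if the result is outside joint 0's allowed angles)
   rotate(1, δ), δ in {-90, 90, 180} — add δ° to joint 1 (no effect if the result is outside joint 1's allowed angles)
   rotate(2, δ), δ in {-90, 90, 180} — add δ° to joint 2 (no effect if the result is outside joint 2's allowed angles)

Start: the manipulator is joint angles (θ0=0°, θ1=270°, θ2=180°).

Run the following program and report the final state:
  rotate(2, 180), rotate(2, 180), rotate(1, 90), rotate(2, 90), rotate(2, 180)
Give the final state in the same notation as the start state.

joint angles (θ0=0°, θ1=0°, θ2=90°)

begin: joint angles (θ0=0°, θ1=270°, θ2=180°)
1. rotate(2, 180) → joint angles (θ0=0°, θ1=270°, θ2=0°)
2. rotate(2, 180) → joint angles (θ0=0°, θ1=270°, θ2=180°)
3. rotate(1, 90) → joint angles (θ0=0°, θ1=0°, θ2=180°)
4. rotate(2, 90) → joint angles (θ0=0°, θ1=0°, θ2=270°)
5. rotate(2, 180) → joint angles (θ0=0°, θ1=0°, θ2=90°)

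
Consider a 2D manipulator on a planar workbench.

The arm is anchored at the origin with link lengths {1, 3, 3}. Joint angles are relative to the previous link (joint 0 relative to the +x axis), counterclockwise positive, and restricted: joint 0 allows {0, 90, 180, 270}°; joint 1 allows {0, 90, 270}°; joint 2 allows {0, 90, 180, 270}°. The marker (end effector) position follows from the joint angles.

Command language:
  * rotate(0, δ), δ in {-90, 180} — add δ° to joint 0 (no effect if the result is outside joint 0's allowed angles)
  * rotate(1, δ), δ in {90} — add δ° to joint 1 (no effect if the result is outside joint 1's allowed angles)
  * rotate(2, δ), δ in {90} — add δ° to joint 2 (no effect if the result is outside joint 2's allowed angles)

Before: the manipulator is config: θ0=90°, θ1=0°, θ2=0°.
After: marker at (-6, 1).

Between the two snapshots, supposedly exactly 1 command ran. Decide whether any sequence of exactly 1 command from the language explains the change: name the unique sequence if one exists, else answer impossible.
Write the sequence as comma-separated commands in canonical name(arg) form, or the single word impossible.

begin: config: θ0=90°, θ1=0°, θ2=0°
t=1 rotate(1, 90) ⇒ config: θ0=90°, θ1=90°, θ2=0°
all 4 alternatives checked — unique.

rotate(1, 90)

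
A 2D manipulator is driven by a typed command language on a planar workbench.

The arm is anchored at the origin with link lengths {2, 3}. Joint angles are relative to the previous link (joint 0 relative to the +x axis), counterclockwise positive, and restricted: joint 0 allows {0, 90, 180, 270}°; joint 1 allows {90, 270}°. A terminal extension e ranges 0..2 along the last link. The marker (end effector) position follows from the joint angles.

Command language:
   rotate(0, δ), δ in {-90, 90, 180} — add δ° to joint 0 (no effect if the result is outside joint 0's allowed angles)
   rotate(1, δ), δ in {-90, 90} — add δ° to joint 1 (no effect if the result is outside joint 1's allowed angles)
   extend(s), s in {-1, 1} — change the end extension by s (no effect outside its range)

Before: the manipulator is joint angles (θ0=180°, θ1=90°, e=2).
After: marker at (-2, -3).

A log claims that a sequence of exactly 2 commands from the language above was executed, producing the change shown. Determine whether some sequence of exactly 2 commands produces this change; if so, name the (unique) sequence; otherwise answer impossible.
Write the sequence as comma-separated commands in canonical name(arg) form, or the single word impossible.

initial: joint angles (θ0=180°, θ1=90°, e=2)
t=1 extend(-1) ⇒ joint angles (θ0=180°, θ1=90°, e=1)
t=2 extend(-1) ⇒ joint angles (θ0=180°, θ1=90°, e=0)
no other 2-command option fits: unique.

extend(-1), extend(-1)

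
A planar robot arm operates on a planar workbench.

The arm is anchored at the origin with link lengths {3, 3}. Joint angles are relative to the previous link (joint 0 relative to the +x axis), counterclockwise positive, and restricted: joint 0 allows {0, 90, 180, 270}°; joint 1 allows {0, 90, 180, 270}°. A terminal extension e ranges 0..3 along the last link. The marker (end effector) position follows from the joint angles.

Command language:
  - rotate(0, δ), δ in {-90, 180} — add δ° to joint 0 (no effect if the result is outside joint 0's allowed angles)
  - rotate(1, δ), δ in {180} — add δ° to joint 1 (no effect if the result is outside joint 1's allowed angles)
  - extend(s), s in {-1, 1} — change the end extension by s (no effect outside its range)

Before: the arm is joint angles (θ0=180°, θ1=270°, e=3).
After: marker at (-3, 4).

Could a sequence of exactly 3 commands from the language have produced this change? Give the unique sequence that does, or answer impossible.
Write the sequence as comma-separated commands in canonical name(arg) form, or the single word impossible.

extend(1), extend(-1), extend(-1)

key: order matters: swapping extend(1) and extend(-1) lands elsewhere
begin: joint angles (θ0=180°, θ1=270°, e=3)
step 1 (extend(1)): joint angles (θ0=180°, θ1=270°, e=3)
step 2 (extend(-1)): joint angles (θ0=180°, θ1=270°, e=2)
step 3 (extend(-1)): joint angles (θ0=180°, θ1=270°, e=1)
no other 3-command option fits: unique.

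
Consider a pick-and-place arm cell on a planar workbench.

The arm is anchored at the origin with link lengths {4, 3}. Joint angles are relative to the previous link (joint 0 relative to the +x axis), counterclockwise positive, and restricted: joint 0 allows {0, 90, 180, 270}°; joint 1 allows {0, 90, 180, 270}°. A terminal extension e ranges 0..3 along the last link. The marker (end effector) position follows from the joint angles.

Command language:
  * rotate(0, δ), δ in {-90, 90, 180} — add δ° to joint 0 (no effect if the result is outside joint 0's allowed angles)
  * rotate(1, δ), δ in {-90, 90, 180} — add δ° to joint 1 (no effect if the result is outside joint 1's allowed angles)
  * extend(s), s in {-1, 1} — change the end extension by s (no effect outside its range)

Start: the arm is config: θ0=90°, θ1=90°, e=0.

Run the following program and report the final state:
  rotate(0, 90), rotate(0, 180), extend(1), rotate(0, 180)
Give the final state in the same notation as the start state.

from: config: θ0=90°, θ1=90°, e=0
[1] after rotate(0, 90): config: θ0=180°, θ1=90°, e=0
[2] after rotate(0, 180): config: θ0=0°, θ1=90°, e=0
[3] after extend(1): config: θ0=0°, θ1=90°, e=1
[4] after rotate(0, 180): config: θ0=180°, θ1=90°, e=1

config: θ0=180°, θ1=90°, e=1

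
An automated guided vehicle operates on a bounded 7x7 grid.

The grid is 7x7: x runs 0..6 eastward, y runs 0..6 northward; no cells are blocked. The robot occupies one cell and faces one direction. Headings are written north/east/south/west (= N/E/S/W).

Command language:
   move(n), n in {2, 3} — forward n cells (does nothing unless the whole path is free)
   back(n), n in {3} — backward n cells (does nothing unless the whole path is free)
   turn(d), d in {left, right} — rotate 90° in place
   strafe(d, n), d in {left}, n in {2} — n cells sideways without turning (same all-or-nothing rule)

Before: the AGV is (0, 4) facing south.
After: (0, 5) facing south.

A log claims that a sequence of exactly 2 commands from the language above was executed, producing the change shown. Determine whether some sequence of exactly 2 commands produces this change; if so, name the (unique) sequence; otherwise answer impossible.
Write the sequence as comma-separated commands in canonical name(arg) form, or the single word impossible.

move(2), back(3)

key: running back(3) before move(2) would end elsewhere — order is forced
from: (0, 4) facing south
step 1 (move(2)): (0, 2) facing south
step 2 (back(3)): (0, 5) facing south
all 36 alternatives checked — unique.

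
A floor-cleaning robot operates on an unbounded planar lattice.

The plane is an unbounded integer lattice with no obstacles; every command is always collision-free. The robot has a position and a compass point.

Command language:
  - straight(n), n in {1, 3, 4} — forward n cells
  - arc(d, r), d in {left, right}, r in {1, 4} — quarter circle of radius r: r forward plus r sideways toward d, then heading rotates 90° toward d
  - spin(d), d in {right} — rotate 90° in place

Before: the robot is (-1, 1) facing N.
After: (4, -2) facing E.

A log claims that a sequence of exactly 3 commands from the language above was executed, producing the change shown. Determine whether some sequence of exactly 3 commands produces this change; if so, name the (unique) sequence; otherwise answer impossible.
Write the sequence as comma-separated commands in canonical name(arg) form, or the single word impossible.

key: cell and facing (now E) both changed — the 3 commands mix motion and turning
start: (-1, 1) facing N
[1] after arc(right, 1): (0, 2) facing E
[2] after spin(right): (0, 2) facing S
[3] after arc(left, 4): (4, -2) facing E
uniquely the one of 512 3-step routes that fits.

arc(right, 1), spin(right), arc(left, 4)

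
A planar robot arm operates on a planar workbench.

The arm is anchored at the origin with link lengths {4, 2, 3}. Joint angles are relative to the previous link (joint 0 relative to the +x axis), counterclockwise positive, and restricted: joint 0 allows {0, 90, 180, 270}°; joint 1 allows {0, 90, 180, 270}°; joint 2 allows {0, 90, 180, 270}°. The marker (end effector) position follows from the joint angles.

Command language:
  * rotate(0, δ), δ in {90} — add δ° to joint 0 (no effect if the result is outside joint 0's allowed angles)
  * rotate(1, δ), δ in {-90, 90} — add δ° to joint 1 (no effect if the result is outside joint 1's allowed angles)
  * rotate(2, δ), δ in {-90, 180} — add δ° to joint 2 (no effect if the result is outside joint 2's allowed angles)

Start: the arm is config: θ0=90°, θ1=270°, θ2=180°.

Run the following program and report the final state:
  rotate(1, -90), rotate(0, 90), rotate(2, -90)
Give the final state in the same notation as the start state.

from: config: θ0=90°, θ1=270°, θ2=180°
1. rotate(1, -90) → config: θ0=90°, θ1=180°, θ2=180°
2. rotate(0, 90) → config: θ0=180°, θ1=180°, θ2=180°
3. rotate(2, -90) → config: θ0=180°, θ1=180°, θ2=90°

config: θ0=180°, θ1=180°, θ2=90°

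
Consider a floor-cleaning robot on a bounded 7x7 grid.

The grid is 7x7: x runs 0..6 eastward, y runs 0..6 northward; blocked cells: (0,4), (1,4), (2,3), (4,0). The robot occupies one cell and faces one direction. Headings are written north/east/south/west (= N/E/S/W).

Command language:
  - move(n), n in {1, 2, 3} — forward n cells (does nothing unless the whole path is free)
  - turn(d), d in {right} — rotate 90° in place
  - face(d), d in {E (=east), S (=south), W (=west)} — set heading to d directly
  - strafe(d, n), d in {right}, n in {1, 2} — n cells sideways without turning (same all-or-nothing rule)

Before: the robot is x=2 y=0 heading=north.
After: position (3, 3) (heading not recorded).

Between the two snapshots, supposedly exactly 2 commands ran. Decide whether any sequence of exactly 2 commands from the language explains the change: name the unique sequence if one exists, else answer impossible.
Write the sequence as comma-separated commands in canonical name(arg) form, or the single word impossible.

strafe(right, 1), move(3)

key: order matters: swapping strafe(right, 1) and move(3) lands elsewhere
begin: x=2 y=0 heading=north
[1] after strafe(right, 1): x=3 y=0 heading=north
[2] after move(3): x=3 y=3 heading=north
no rival 2-sequence matches.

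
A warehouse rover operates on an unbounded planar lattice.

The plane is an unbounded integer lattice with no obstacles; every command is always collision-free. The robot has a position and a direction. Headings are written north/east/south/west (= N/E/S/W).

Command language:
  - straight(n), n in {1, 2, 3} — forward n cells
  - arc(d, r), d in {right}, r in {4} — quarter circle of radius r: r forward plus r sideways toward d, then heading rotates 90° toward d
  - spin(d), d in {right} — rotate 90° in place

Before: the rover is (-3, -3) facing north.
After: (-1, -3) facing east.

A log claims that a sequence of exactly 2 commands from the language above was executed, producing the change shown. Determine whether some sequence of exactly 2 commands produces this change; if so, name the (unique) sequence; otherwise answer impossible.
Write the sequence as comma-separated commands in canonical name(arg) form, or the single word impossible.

spin(right), straight(2)

key: position moved to (-1,-3) AND the heading swung to E — translation plus rotation needed
initial: (-3, -3) facing north
[1] after spin(right): (-3, -3) facing east
[2] after straight(2): (-1, -3) facing east
all 25 alternatives checked — unique.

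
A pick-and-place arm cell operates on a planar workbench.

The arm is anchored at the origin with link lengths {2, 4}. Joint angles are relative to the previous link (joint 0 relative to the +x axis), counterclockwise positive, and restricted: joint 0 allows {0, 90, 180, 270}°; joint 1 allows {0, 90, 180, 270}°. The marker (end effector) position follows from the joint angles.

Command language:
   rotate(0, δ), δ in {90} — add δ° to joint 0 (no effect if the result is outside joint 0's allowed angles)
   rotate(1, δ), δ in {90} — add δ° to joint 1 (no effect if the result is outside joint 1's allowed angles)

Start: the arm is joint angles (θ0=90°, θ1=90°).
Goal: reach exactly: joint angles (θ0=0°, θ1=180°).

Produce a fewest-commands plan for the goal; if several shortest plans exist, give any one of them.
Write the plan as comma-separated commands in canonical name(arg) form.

rotate(1, 90), rotate(0, 90), rotate(0, 90), rotate(0, 90)

t0: joint angles (θ0=90°, θ1=90°)
1. rotate(1, 90) → joint angles (θ0=90°, θ1=180°)
2. rotate(0, 90) → joint angles (θ0=180°, θ1=180°)
3. rotate(0, 90) → joint angles (θ0=270°, θ1=180°)
4. rotate(0, 90) → joint angles (θ0=0°, θ1=180°)
minimal: 4 command(s), checked below 4.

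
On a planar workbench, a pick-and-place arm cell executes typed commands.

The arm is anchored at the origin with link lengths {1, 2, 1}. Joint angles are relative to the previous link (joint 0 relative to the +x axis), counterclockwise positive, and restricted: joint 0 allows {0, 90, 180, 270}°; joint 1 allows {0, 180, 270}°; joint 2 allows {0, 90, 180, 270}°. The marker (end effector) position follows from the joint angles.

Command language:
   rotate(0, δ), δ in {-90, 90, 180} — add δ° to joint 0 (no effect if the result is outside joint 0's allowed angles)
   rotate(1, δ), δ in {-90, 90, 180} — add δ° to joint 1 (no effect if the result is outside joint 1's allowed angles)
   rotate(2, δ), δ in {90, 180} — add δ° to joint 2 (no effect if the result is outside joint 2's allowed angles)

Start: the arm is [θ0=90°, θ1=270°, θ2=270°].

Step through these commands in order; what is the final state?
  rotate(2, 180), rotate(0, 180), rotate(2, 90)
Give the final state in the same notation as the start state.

[θ0=270°, θ1=270°, θ2=180°]

begin: [θ0=90°, θ1=270°, θ2=270°]
1. rotate(2, 180) → [θ0=90°, θ1=270°, θ2=90°]
2. rotate(0, 180) → [θ0=270°, θ1=270°, θ2=90°]
3. rotate(2, 90) → [θ0=270°, θ1=270°, θ2=180°]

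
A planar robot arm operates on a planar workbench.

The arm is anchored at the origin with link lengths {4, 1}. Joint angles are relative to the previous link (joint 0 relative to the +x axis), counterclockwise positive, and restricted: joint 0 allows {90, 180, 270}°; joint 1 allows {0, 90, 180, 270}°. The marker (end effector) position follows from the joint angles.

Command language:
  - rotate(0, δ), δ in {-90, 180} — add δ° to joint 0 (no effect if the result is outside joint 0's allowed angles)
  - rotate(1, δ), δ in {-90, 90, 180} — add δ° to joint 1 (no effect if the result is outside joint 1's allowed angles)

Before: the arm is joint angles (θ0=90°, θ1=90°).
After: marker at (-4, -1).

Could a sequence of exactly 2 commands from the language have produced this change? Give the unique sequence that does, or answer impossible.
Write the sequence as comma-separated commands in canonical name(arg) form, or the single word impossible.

key: order matters: swapping rotate(0, 180) and rotate(0, -90) lands elsewhere
start: joint angles (θ0=90°, θ1=90°)
[1] after rotate(0, 180): joint angles (θ0=270°, θ1=90°)
[2] after rotate(0, -90): joint angles (θ0=180°, θ1=90°)
all 25 alternatives checked — unique.

rotate(0, 180), rotate(0, -90)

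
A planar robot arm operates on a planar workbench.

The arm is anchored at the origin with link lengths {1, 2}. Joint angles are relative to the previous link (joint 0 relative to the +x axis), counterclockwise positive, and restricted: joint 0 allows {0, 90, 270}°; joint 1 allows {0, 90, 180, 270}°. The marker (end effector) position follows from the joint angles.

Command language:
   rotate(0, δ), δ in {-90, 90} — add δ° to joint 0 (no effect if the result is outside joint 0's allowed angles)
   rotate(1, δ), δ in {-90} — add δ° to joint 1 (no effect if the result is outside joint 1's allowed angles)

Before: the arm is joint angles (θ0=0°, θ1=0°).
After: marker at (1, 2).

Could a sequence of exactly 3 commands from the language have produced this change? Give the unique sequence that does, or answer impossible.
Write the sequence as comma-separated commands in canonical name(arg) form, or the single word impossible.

initial: joint angles (θ0=0°, θ1=0°)
[1] after rotate(1, -90): joint angles (θ0=0°, θ1=270°)
[2] after rotate(1, -90): joint angles (θ0=0°, θ1=180°)
[3] after rotate(1, -90): joint angles (θ0=0°, θ1=90°)
all 27 alternatives checked — unique.

rotate(1, -90), rotate(1, -90), rotate(1, -90)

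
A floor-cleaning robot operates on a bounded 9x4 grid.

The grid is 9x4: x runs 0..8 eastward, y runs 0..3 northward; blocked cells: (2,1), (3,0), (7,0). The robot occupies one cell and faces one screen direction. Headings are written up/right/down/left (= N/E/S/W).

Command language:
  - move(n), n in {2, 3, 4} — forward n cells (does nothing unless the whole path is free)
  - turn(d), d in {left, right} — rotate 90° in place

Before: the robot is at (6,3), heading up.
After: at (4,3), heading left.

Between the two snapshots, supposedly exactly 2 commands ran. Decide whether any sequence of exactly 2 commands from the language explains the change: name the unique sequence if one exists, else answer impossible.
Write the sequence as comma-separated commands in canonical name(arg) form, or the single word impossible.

turn(left), move(2)

key: running move(2) before turn(left) would end elsewhere — order is forced
t0: at (6,3), heading up
[1] after turn(left): at (6,3), heading left
[2] after move(2): at (4,3), heading left
uniquely the one of 25 2-step routes that fits.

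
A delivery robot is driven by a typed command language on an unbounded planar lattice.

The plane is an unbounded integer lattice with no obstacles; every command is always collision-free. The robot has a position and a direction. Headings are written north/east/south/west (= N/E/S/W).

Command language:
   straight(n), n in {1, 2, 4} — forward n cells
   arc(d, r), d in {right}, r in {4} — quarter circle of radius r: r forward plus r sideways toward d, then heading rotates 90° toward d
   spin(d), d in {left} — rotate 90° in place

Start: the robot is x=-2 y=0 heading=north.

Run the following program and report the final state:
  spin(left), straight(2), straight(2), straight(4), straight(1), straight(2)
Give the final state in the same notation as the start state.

t0: x=-2 y=0 heading=north
1. spin(left) → x=-2 y=0 heading=west
2. straight(2) → x=-4 y=0 heading=west
3. straight(2) → x=-6 y=0 heading=west
4. straight(4) → x=-10 y=0 heading=west
5. straight(1) → x=-11 y=0 heading=west
6. straight(2) → x=-13 y=0 heading=west

x=-13 y=0 heading=west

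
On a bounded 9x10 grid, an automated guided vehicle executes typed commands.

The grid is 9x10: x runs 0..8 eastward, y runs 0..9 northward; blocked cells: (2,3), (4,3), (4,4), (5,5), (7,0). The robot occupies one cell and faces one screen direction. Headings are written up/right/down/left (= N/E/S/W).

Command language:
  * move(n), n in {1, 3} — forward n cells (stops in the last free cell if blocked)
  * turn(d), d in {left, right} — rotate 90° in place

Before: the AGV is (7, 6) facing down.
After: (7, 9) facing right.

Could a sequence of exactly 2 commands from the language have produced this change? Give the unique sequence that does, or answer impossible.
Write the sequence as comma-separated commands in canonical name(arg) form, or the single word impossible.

all 16 sequences checked — none match.

impossible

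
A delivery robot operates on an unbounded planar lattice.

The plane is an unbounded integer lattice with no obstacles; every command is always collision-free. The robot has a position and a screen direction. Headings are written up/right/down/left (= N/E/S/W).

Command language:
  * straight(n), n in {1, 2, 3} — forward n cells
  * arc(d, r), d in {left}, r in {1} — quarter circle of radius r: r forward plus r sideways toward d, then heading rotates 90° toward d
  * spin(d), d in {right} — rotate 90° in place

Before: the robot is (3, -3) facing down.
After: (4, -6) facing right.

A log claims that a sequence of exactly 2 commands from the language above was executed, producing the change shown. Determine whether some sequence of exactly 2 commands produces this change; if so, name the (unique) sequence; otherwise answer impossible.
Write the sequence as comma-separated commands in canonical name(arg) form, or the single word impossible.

straight(2), arc(left, 1)

key: cell and facing (now E) both changed — the 2 commands mix motion and turning
t0: (3, -3) facing down
step 1 (straight(2)): (3, -5) facing down
step 2 (arc(left, 1)): (4, -6) facing right
no rival 2-sequence matches.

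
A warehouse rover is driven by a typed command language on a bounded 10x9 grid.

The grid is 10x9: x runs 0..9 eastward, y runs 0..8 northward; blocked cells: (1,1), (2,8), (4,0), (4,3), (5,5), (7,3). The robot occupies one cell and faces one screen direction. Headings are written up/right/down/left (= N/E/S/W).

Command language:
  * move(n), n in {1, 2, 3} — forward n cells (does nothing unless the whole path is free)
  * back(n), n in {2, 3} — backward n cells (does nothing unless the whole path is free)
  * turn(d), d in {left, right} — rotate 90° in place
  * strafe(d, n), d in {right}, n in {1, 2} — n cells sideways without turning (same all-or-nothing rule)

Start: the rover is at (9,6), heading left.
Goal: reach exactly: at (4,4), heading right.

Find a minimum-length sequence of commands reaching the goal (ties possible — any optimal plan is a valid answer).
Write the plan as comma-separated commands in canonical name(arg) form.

turn(left), turn(left), back(3), back(2), strafe(right, 2)

t0: at (9,6), heading left
1. turn(left) → at (9,6), heading down
2. turn(left) → at (9,6), heading right
3. back(3) → at (6,6), heading right
4. back(2) → at (4,6), heading right
5. strafe(right, 2) → at (4,4), heading right
shorter routes all fall short; 5 is best.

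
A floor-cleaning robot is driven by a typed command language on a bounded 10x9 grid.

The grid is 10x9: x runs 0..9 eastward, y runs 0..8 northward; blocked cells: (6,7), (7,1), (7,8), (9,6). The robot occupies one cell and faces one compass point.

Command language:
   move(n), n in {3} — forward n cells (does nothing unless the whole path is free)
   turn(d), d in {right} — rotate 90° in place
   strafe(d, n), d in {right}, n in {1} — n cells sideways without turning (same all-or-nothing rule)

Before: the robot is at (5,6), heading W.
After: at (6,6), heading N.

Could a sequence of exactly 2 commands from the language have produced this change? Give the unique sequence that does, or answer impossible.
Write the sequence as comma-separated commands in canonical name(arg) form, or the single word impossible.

turn(right), strafe(right, 1)

key: running strafe(right, 1) before turn(right) would end elsewhere — order is forced
begin: at (5,6), heading W
[1] after turn(right): at (5,6), heading N
[2] after strafe(right, 1): at (6,6), heading N
all 9 alternatives checked — unique.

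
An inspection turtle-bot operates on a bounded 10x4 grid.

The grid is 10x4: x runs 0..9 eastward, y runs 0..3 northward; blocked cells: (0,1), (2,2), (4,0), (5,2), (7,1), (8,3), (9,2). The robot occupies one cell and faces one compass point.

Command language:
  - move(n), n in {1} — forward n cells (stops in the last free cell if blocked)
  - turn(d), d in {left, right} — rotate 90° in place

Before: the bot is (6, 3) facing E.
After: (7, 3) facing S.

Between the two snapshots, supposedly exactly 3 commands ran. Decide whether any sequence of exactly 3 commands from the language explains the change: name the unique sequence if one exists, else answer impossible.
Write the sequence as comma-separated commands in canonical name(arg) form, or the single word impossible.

move(1), move(1), turn(right)

key: the second move(1) is stopped early by the blocked cell at (8,3)
t0: (6, 3) facing E
step 1 (move(1)): (7, 3) facing E
step 2 (move(1)): (7, 3) facing E
step 3 (turn(right)): (7, 3) facing S
no other 3-command option fits: unique.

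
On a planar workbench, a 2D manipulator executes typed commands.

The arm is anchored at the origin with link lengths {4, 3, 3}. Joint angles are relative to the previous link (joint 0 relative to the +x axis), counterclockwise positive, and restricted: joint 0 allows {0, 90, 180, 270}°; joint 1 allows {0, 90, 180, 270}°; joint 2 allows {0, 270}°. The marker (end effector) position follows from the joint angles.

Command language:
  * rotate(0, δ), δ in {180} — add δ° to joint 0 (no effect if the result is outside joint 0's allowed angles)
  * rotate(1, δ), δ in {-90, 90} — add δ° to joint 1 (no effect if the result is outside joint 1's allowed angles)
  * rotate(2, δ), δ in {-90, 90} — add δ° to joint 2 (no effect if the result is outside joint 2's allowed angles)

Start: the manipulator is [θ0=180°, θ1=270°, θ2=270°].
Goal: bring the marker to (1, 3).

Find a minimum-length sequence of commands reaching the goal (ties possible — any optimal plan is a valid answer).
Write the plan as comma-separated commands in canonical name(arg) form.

rotate(1, -90), rotate(0, 180)

t0: [θ0=180°, θ1=270°, θ2=270°]
[1] after rotate(1, -90): [θ0=180°, θ1=180°, θ2=270°]
[2] after rotate(0, 180): [θ0=0°, θ1=180°, θ2=270°]
minimal: 2 command(s), checked below 2.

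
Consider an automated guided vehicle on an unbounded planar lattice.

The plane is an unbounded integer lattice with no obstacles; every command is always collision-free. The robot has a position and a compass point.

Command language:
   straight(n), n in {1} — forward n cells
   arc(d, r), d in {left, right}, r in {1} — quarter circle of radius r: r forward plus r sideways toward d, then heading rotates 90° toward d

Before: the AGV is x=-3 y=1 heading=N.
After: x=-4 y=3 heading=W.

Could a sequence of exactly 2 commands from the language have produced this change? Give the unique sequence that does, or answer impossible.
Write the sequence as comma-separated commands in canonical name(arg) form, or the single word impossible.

key: running arc(left, 1) before straight(1) would end elsewhere — order is forced
t0: x=-3 y=1 heading=N
step 1 (straight(1)): x=-3 y=2 heading=N
step 2 (arc(left, 1)): x=-4 y=3 heading=W
no rival 2-sequence matches.

straight(1), arc(left, 1)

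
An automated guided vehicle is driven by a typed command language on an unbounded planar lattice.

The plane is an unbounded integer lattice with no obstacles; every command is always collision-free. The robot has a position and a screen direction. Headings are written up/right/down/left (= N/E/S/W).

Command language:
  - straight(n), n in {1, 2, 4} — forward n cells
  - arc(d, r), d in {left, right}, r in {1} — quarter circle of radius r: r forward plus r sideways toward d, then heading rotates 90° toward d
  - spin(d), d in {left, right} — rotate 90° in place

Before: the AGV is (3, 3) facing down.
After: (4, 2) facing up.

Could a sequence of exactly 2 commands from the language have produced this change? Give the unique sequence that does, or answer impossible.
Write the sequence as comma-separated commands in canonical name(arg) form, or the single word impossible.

arc(left, 1), spin(left)

key: order matters: swapping arc(left, 1) and spin(left) lands elsewhere
begin: (3, 3) facing down
t=1 arc(left, 1) ⇒ (4, 2) facing right
t=2 spin(left) ⇒ (4, 2) facing up
no other 2-command option fits: unique.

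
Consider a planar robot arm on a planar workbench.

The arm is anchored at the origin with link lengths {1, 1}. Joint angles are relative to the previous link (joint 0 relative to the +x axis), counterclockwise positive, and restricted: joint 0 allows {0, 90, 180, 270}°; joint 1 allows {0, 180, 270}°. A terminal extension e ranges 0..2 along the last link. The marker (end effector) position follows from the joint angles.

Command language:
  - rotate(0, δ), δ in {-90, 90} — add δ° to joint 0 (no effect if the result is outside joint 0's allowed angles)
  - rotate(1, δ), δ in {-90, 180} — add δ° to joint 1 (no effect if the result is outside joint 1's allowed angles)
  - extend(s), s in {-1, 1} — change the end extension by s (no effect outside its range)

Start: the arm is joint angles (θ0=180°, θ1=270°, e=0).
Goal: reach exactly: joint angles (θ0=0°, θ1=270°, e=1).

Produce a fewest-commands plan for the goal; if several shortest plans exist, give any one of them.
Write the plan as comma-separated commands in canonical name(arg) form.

from: joint angles (θ0=180°, θ1=270°, e=0)
[1] after extend(1): joint angles (θ0=180°, θ1=270°, e=1)
[2] after rotate(0, -90): joint angles (θ0=90°, θ1=270°, e=1)
[3] after rotate(0, -90): joint angles (θ0=0°, θ1=270°, e=1)
no 2-step plan works, so 3 is optimal.

extend(1), rotate(0, -90), rotate(0, -90)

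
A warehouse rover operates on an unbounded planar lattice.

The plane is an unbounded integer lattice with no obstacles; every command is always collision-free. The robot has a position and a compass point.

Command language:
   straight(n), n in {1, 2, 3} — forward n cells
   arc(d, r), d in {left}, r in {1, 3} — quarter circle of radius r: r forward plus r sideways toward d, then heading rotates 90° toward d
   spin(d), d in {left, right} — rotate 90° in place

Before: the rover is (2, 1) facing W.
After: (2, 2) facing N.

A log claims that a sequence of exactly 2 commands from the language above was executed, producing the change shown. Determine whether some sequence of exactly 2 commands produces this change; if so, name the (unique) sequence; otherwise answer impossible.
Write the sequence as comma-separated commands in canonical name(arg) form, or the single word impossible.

key: order matters: swapping spin(right) and straight(1) lands elsewhere
t0: (2, 1) facing W
step 1 (spin(right)): (2, 1) facing N
step 2 (straight(1)): (2, 2) facing N
uniquely the one of 49 2-step routes that fits.

spin(right), straight(1)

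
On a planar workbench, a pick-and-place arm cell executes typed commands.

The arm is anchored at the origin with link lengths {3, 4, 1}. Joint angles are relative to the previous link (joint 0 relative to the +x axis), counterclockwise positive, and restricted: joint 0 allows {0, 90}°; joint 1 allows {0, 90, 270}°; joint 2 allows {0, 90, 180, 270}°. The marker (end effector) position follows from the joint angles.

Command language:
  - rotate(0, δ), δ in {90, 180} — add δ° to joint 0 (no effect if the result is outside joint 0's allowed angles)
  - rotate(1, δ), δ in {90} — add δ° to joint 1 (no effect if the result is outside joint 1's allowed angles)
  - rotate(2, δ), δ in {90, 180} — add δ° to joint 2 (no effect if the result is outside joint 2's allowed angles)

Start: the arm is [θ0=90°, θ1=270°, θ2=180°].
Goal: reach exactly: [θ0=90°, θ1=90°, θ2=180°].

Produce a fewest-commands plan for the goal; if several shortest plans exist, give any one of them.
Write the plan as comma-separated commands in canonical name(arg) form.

initial: [θ0=90°, θ1=270°, θ2=180°]
step 1 (rotate(1, 90)): [θ0=90°, θ1=0°, θ2=180°]
step 2 (rotate(1, 90)): [θ0=90°, θ1=90°, θ2=180°]
shorter routes all fall short; 2 is best.

rotate(1, 90), rotate(1, 90)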